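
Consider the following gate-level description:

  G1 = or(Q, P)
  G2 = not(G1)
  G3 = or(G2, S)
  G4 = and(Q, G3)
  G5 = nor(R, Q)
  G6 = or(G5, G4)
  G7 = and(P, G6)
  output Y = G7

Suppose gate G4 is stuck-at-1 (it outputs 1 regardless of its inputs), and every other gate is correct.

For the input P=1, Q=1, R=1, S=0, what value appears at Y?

Propagate with G4 forced: G1=1, G2=0, G3=0, G4=1 [stuck-at-1], G5=0, G6=1, G7=1.
So Y = 1. (Without the fault it would be 0.)

1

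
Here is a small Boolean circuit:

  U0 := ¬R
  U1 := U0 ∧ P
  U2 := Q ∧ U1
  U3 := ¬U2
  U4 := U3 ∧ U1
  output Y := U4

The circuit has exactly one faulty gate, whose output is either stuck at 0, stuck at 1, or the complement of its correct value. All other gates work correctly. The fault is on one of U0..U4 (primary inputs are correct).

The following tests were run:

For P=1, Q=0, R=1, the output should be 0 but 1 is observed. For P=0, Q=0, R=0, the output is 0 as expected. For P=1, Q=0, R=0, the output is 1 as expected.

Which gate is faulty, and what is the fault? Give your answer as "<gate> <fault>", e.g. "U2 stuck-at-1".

Fault-free values for test 1 (P=1, Q=0, R=1): U0=0, U1=0, U2=0, U3=1, U4=0, giving Y=0. Observed 1.
Test 1: faults giving observed 1 are {U0 stuck-at-1, U0 inverted output, U1 stuck-at-1, U1 inverted output, U4 stuck-at-1, U4 inverted output}.
Test 2 (P=0, Q=0, R=0): fault-free U0=1, U1=0, U2=0, U3=1, U4=0 → 0; observed 0. Eliminates U1 stuck-at-1, U1 inverted output, U4 stuck-at-1, U4 inverted output.
Test 3 (P=1, Q=0, R=0): fault-free U0=1, U1=1, U2=0, U3=1, U4=1 → 1; observed 1. Eliminates U0 inverted output.
Only U0 stuck-at-1 is consistent with every test.

U0 stuck-at-1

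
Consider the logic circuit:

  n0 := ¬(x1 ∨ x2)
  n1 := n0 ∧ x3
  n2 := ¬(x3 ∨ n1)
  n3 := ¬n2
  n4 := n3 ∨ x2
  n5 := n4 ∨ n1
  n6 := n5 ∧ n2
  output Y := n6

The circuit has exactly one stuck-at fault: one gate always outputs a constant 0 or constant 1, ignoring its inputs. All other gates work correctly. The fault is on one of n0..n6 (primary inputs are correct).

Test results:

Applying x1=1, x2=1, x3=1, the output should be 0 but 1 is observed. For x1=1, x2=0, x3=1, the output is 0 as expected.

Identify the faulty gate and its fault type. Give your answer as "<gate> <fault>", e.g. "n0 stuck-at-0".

n2 stuck-at-1

Fault-free values for test 1 (x1=1, x2=1, x3=1): n0=0, n1=0, n2=0, n3=1, n4=1, n5=1, n6=0, giving Y=0. Observed 1.
Test 1: faults giving observed 1 are {n2 stuck-at-1, n6 stuck-at-1}.
Test 2 (x1=1, x2=0, x3=1): fault-free n0=0, n1=0, n2=0, n3=1, n4=1, n5=1, n6=0 → 0; observed 0. Eliminates n6 stuck-at-1.
Only n2 stuck-at-1 is consistent with every test.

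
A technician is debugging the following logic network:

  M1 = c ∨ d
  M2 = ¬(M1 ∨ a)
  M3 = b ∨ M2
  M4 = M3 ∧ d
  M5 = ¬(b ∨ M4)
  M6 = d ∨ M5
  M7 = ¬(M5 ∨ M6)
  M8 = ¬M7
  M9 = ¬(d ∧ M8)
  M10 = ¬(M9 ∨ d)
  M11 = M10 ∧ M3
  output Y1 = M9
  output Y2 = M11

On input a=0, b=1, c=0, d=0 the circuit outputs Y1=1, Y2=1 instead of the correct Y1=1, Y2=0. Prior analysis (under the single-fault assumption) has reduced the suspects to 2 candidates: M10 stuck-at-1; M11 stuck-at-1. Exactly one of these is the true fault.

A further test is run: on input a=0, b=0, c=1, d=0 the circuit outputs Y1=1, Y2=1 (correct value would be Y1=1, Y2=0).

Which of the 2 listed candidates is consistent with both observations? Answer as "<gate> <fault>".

M11 stuck-at-1

Evaluate each candidate on input a=0, b=0, c=1, d=0:
  M10 stuck-at-1: M1=1, M2=0, M3=0, M4=0, M5=1, M6=1, M7=0, M8=1, M9=1, M10=1 [stuck-at-1], M11=0 → Y1=1, Y2=0 — eliminated
  M11 stuck-at-1: M1=1, M2=0, M3=0, M4=0, M5=1, M6=1, M7=0, M8=1, M9=1, M10=0, M11=1 [stuck-at-1] → Y1=1, Y2=1 — matches
Only M11 stuck-at-1 reproduces the observed Y1=1, Y2=1.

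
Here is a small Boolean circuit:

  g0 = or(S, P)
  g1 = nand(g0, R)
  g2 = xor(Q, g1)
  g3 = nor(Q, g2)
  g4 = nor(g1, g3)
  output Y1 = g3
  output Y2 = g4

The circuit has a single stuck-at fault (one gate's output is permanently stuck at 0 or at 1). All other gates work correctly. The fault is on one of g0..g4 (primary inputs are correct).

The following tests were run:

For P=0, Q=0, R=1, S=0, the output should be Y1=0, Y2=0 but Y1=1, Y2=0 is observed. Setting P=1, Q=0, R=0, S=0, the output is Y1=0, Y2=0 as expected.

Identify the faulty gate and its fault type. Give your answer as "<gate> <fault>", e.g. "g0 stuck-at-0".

Fault-free values for test 1 (P=0, Q=0, R=1, S=0): g0=0, g1=1, g2=1, g3=0, g4=0, giving Y1=0, Y2=0. Observed Y1=1, Y2=0.
Test 1: faults giving observed Y1=1, Y2=0 are {g0 stuck-at-1, g1 stuck-at-0, g2 stuck-at-0, g3 stuck-at-1}.
Test 2 (P=1, Q=0, R=0, S=0): fault-free g0=1, g1=1, g2=1, g3=0, g4=0 → Y1=0, Y2=0; observed Y1=0, Y2=0. Eliminates g1 stuck-at-0, g2 stuck-at-0, g3 stuck-at-1.
Only g0 stuck-at-1 is consistent with every test.

g0 stuck-at-1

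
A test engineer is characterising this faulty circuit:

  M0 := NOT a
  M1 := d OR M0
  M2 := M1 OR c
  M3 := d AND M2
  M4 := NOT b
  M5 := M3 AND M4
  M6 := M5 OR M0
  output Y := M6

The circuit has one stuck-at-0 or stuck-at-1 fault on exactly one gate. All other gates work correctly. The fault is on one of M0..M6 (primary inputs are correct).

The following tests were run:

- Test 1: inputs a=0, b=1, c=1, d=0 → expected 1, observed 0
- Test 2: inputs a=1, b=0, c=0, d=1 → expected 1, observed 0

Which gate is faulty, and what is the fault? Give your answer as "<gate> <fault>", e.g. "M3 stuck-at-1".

M6 stuck-at-0

Fault-free values for test 1 (a=0, b=1, c=1, d=0): M0=1, M1=1, M2=1, M3=0, M4=0, M5=0, M6=1, giving Y=1. Observed 0.
Test 1: faults giving observed 0 are {M0 stuck-at-0, M6 stuck-at-0}.
Test 2 (a=1, b=0, c=0, d=1): fault-free M0=0, M1=1, M2=1, M3=1, M4=1, M5=1, M6=1 → 1; observed 0. Eliminates M0 stuck-at-0.
Only M6 stuck-at-0 is consistent with every test.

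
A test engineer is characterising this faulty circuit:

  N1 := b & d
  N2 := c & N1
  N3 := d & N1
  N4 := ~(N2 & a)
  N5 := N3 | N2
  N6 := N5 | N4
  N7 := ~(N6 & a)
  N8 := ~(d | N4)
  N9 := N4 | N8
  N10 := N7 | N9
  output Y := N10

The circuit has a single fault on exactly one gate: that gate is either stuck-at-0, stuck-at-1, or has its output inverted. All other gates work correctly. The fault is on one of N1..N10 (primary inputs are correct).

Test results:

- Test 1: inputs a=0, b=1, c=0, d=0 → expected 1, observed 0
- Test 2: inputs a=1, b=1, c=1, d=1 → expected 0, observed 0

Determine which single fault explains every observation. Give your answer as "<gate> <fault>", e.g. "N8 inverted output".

N10 stuck-at-0

Fault-free values for test 1 (a=0, b=1, c=0, d=0): N1=0, N2=0, N3=0, N4=1, N5=0, N6=1, N7=1, N8=0, N9=1, N10=1, giving Y=1. Observed 0.
Test 1: faults giving observed 0 are {N10 stuck-at-0, N10 inverted output}.
Test 2 (a=1, b=1, c=1, d=1): fault-free N1=1, N2=1, N3=1, N4=0, N5=1, N6=1, N7=0, N8=0, N9=0, N10=0 → 0; observed 0. Eliminates N10 inverted output.
Only N10 stuck-at-0 is consistent with every test.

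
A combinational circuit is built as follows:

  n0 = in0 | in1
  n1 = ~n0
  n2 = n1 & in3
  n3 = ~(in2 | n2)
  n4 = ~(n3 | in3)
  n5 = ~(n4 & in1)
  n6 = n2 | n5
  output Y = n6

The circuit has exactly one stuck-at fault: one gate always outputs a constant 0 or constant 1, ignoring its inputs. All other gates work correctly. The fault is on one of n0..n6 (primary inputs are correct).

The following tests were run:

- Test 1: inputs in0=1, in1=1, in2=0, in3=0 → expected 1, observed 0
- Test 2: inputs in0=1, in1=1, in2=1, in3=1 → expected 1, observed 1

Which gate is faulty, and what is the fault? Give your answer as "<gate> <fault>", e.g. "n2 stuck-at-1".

Fault-free values for test 1 (in0=1, in1=1, in2=0, in3=0): n0=1, n1=0, n2=0, n3=1, n4=0, n5=1, n6=1, giving Y=1. Observed 0.
Test 1: faults giving observed 0 are {n3 stuck-at-0, n4 stuck-at-1, n5 stuck-at-0, n6 stuck-at-0}.
Test 2 (in0=1, in1=1, in2=1, in3=1): fault-free n0=1, n1=0, n2=0, n3=0, n4=0, n5=1, n6=1 → 1; observed 1. Eliminates n4 stuck-at-1, n5 stuck-at-0, n6 stuck-at-0.
Only n3 stuck-at-0 is consistent with every test.

n3 stuck-at-0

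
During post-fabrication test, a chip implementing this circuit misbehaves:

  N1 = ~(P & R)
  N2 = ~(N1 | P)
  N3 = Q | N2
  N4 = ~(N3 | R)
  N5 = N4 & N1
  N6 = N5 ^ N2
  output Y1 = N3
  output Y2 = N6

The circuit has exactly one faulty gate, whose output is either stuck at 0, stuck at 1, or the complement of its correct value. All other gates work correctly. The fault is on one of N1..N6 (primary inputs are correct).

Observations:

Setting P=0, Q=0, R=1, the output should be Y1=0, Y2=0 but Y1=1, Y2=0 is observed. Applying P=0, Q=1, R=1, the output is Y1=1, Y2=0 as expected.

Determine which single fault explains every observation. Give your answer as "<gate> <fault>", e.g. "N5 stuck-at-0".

N3 stuck-at-1

Fault-free values for test 1 (P=0, Q=0, R=1): N1=1, N2=0, N3=0, N4=0, N5=0, N6=0, giving Y1=0, Y2=0. Observed Y1=1, Y2=0.
Test 1: faults giving observed Y1=1, Y2=0 are {N3 stuck-at-1, N3 inverted output}.
Test 2 (P=0, Q=1, R=1): fault-free N1=1, N2=0, N3=1, N4=0, N5=0, N6=0 → Y1=1, Y2=0; observed Y1=1, Y2=0. Eliminates N3 inverted output.
Only N3 stuck-at-1 is consistent with every test.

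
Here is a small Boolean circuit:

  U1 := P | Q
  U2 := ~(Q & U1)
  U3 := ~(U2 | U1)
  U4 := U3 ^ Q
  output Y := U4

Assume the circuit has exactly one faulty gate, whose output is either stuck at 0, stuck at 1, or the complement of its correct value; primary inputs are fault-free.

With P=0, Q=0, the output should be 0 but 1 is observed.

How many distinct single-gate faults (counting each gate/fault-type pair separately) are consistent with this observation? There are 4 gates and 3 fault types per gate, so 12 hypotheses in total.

6

Fault-free: U1=0, U2=1, U3=0, U4=0 → 0. Observed 1.
  U1 stuck-at-0: output 0 ✗
  U1 stuck-at-1: output 0 ✗
  U1 inverted output: output 0 ✗
  U2 stuck-at-0: output 1 ✓
  U2 stuck-at-1: output 0 ✗
  U2 inverted output: output 1 ✓
  U3 stuck-at-0: output 0 ✗
  U3 stuck-at-1: output 1 ✓
  U3 inverted output: output 1 ✓
  U4 stuck-at-0: output 0 ✗
  U4 stuck-at-1: output 1 ✓
  U4 inverted output: output 1 ✓
Consistent faults: {U2 stuck-at-0, U2 inverted output, U3 stuck-at-1, U3 inverted output, U4 stuck-at-1, U4 inverted output} — 6 in all.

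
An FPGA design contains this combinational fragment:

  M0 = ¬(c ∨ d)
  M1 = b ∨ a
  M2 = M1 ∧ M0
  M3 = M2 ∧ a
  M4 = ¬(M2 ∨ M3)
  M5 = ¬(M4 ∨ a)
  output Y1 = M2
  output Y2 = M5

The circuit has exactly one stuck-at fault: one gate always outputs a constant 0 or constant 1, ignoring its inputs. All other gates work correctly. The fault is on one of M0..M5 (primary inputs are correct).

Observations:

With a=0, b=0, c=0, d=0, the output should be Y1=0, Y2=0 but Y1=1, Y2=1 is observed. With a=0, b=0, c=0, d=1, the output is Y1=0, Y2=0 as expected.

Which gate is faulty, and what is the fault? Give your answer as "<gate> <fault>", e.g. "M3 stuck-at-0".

M1 stuck-at-1

Fault-free values for test 1 (a=0, b=0, c=0, d=0): M0=1, M1=0, M2=0, M3=0, M4=1, M5=0, giving Y1=0, Y2=0. Observed Y1=1, Y2=1.
Test 1: faults giving observed Y1=1, Y2=1 are {M1 stuck-at-1, M2 stuck-at-1}.
Test 2 (a=0, b=0, c=0, d=1): fault-free M0=0, M1=0, M2=0, M3=0, M4=1, M5=0 → Y1=0, Y2=0; observed Y1=0, Y2=0. Eliminates M2 stuck-at-1.
Only M1 stuck-at-1 is consistent with every test.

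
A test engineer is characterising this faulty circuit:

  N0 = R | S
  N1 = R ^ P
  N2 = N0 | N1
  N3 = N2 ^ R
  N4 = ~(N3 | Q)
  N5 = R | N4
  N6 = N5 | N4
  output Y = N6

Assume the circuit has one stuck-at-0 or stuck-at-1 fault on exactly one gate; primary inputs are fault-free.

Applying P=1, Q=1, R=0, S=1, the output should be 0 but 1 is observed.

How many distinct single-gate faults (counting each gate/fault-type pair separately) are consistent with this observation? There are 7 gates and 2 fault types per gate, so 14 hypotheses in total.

3

Fault-free: N0=1, N1=1, N2=1, N3=1, N4=0, N5=0, N6=0 → 0. Observed 1.
  N0 stuck-at-0: output 0 ✗
  N0 stuck-at-1: output 0 ✗
  N1 stuck-at-0: output 0 ✗
  N1 stuck-at-1: output 0 ✗
  N2 stuck-at-0: output 0 ✗
  N2 stuck-at-1: output 0 ✗
  N3 stuck-at-0: output 0 ✗
  N3 stuck-at-1: output 0 ✗
  N4 stuck-at-0: output 0 ✗
  N4 stuck-at-1: output 1 ✓
  N5 stuck-at-0: output 0 ✗
  N5 stuck-at-1: output 1 ✓
  N6 stuck-at-0: output 0 ✗
  N6 stuck-at-1: output 1 ✓
Consistent faults: {N4 stuck-at-1, N5 stuck-at-1, N6 stuck-at-1} — 3 in all.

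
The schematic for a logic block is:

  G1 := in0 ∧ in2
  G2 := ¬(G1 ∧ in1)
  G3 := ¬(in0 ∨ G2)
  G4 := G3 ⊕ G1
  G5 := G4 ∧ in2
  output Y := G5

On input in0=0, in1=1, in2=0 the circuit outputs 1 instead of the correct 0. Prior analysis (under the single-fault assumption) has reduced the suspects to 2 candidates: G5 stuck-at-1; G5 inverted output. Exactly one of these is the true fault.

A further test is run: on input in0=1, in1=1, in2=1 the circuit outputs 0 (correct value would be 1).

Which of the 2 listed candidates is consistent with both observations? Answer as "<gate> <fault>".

G5 inverted output

Evaluate each candidate on input in0=1, in1=1, in2=1:
  G5 stuck-at-1: G1=1, G2=0, G3=0, G4=1, G5=1 [stuck-at-1] → 1 — eliminated
  G5 inverted output: G1=1, G2=0, G3=0, G4=1, G5=0 [inverted output] → 0 — matches
Only G5 inverted output reproduces the observed 0.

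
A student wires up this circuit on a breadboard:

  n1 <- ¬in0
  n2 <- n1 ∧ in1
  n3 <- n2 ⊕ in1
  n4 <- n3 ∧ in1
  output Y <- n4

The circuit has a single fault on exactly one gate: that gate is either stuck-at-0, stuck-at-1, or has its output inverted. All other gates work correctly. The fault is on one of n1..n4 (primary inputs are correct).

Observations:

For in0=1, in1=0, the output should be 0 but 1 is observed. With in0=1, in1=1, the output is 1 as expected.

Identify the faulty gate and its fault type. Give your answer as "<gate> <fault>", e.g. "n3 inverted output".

Fault-free values for test 1 (in0=1, in1=0): n1=0, n2=0, n3=0, n4=0, giving Y=0. Observed 1.
Test 1: faults giving observed 1 are {n4 stuck-at-1, n4 inverted output}.
Test 2 (in0=1, in1=1): fault-free n1=0, n2=0, n3=1, n4=1 → 1; observed 1. Eliminates n4 inverted output.
Only n4 stuck-at-1 is consistent with every test.

n4 stuck-at-1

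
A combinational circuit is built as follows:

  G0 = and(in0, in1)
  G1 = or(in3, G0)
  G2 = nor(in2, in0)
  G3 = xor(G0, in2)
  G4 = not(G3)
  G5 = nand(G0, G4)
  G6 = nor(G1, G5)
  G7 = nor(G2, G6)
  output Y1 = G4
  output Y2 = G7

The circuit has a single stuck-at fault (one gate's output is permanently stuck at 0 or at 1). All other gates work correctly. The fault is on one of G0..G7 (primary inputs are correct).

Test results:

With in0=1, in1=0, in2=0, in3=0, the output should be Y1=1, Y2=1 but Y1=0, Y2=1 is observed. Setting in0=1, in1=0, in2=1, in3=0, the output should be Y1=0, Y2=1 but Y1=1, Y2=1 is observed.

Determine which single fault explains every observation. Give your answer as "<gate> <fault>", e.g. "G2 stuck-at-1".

G0 stuck-at-1

Fault-free values for test 1 (in0=1, in1=0, in2=0, in3=0): G0=0, G1=0, G2=0, G3=0, G4=1, G5=1, G6=0, G7=1, giving Y1=1, Y2=1. Observed Y1=0, Y2=1.
Test 1: faults giving observed Y1=0, Y2=1 are {G0 stuck-at-1, G3 stuck-at-1, G4 stuck-at-0}.
Test 2 (in0=1, in1=0, in2=1, in3=0): fault-free G0=0, G1=0, G2=0, G3=1, G4=0, G5=1, G6=0, G7=1 → Y1=0, Y2=1; observed Y1=1, Y2=1. Eliminates G3 stuck-at-1, G4 stuck-at-0.
Only G0 stuck-at-1 is consistent with every test.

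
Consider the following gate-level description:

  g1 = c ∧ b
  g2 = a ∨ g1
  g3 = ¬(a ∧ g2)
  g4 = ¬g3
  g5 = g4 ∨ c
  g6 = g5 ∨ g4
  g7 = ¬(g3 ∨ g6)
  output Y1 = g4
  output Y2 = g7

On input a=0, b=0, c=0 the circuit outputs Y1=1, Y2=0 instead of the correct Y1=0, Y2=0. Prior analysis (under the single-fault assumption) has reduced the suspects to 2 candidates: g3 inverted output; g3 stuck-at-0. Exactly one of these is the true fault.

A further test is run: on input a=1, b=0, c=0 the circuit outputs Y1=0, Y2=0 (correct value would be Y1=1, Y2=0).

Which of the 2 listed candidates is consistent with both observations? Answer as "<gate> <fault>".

Evaluate each candidate on input a=1, b=0, c=0:
  g3 inverted output: g1=0, g2=1, g3=1 [inverted output], g4=0, g5=0, g6=0, g7=0 → Y1=0, Y2=0 — matches
  g3 stuck-at-0: g1=0, g2=1, g3=0 [stuck-at-0], g4=1, g5=1, g6=1, g7=0 → Y1=1, Y2=0 — eliminated
Only g3 inverted output reproduces the observed Y1=0, Y2=0.

g3 inverted output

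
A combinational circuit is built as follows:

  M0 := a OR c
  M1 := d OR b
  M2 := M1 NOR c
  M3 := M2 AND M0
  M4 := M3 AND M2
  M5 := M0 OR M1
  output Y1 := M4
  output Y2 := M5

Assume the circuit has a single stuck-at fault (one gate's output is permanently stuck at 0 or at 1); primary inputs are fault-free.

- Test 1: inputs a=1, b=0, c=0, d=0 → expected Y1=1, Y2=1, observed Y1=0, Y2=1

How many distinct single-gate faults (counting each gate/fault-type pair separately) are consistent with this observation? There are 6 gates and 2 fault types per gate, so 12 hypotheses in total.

4

Fault-free: M0=1, M1=0, M2=1, M3=1, M4=1, M5=1 → Y1=1, Y2=1. Observed Y1=0, Y2=1.
  M0 stuck-at-0: output Y1=0, Y2=0 ✗
  M0 stuck-at-1: output Y1=1, Y2=1 ✗
  M1 stuck-at-0: output Y1=1, Y2=1 ✗
  M1 stuck-at-1: output Y1=0, Y2=1 ✓
  M2 stuck-at-0: output Y1=0, Y2=1 ✓
  M2 stuck-at-1: output Y1=1, Y2=1 ✗
  M3 stuck-at-0: output Y1=0, Y2=1 ✓
  M3 stuck-at-1: output Y1=1, Y2=1 ✗
  M4 stuck-at-0: output Y1=0, Y2=1 ✓
  M4 stuck-at-1: output Y1=1, Y2=1 ✗
  M5 stuck-at-0: output Y1=1, Y2=0 ✗
  M5 stuck-at-1: output Y1=1, Y2=1 ✗
Consistent faults: {M1 stuck-at-1, M2 stuck-at-0, M3 stuck-at-0, M4 stuck-at-0} — 4 in all.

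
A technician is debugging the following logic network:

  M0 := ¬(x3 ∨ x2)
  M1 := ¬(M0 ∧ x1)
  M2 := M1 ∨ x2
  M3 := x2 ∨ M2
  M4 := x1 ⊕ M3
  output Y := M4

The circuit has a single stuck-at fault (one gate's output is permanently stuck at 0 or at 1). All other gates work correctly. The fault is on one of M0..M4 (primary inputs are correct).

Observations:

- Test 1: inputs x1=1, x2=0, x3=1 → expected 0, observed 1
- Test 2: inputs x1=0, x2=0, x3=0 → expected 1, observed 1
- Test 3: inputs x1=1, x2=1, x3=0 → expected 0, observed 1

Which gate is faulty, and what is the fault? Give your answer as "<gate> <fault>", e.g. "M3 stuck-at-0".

M4 stuck-at-1

Fault-free values for test 1 (x1=1, x2=0, x3=1): M0=0, M1=1, M2=1, M3=1, M4=0, giving Y=0. Observed 1.
Test 1: faults giving observed 1 are {M0 stuck-at-1, M1 stuck-at-0, M2 stuck-at-0, M3 stuck-at-0, M4 stuck-at-1}.
Test 2 (x1=0, x2=0, x3=0): fault-free M0=1, M1=1, M2=1, M3=1, M4=1 → 1; observed 1. Eliminates M1 stuck-at-0, M2 stuck-at-0, M3 stuck-at-0.
Test 3 (x1=1, x2=1, x3=0): fault-free M0=0, M1=1, M2=1, M3=1, M4=0 → 0; observed 1. Eliminates M0 stuck-at-1.
Only M4 stuck-at-1 is consistent with every test.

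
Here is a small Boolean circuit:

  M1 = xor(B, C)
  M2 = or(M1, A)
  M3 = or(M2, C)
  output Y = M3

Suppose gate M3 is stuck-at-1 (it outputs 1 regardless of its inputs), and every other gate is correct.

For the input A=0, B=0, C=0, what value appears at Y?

1

Propagate with M3 forced: M1=0, M2=0, M3=1 [stuck-at-1].
So Y = 1. (Without the fault it would be 0.)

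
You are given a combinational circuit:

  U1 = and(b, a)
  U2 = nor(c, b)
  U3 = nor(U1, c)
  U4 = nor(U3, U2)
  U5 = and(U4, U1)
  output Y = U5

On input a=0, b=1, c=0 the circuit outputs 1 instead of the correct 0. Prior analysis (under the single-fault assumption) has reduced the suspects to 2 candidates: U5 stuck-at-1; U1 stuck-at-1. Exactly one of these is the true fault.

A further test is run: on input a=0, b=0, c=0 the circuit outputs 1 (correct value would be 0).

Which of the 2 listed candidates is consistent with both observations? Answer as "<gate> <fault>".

Evaluate each candidate on input a=0, b=0, c=0:
  U5 stuck-at-1: U1=0, U2=1, U3=1, U4=0, U5=1 [stuck-at-1] → 1 — matches
  U1 stuck-at-1: U1=1 [stuck-at-1], U2=1, U3=0, U4=0, U5=0 → 0 — eliminated
Only U5 stuck-at-1 reproduces the observed 1.

U5 stuck-at-1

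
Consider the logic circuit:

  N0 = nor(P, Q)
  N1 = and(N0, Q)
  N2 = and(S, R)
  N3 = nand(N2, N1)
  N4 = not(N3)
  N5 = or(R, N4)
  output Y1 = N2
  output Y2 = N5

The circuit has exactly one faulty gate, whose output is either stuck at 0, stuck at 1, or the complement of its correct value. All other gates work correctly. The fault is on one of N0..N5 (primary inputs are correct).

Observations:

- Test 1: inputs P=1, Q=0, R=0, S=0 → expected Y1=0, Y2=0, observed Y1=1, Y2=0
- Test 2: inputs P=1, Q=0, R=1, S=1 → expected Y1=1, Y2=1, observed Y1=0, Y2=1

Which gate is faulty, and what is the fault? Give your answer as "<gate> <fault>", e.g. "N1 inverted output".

N2 inverted output

Fault-free values for test 1 (P=1, Q=0, R=0, S=0): N0=0, N1=0, N2=0, N3=1, N4=0, N5=0, giving Y1=0, Y2=0. Observed Y1=1, Y2=0.
Test 1: faults giving observed Y1=1, Y2=0 are {N2 stuck-at-1, N2 inverted output}.
Test 2 (P=1, Q=0, R=1, S=1): fault-free N0=0, N1=0, N2=1, N3=1, N4=0, N5=1 → Y1=1, Y2=1; observed Y1=0, Y2=1. Eliminates N2 stuck-at-1.
Only N2 inverted output is consistent with every test.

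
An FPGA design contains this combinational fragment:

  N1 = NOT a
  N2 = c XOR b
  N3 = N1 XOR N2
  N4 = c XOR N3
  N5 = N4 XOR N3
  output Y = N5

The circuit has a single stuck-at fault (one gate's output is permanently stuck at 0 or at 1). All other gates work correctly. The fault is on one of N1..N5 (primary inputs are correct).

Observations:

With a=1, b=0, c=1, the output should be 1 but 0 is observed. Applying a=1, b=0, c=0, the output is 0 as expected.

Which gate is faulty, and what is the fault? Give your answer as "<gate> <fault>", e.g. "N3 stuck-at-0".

N5 stuck-at-0

Fault-free values for test 1 (a=1, b=0, c=1): N1=0, N2=1, N3=1, N4=0, N5=1, giving Y=1. Observed 0.
Test 1: faults giving observed 0 are {N4 stuck-at-1, N5 stuck-at-0}.
Test 2 (a=1, b=0, c=0): fault-free N1=0, N2=0, N3=0, N4=0, N5=0 → 0; observed 0. Eliminates N4 stuck-at-1.
Only N5 stuck-at-0 is consistent with every test.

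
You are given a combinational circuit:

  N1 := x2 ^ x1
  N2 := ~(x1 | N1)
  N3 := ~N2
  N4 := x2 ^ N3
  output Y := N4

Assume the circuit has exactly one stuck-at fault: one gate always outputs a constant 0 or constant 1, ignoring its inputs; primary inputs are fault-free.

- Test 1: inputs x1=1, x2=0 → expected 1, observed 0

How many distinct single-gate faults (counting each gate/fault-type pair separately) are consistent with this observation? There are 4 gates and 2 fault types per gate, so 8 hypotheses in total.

Fault-free: N1=1, N2=0, N3=1, N4=1 → 1. Observed 0.
  N1 stuck-at-0: output 1 ✗
  N1 stuck-at-1: output 1 ✗
  N2 stuck-at-0: output 1 ✗
  N2 stuck-at-1: output 0 ✓
  N3 stuck-at-0: output 0 ✓
  N3 stuck-at-1: output 1 ✗
  N4 stuck-at-0: output 0 ✓
  N4 stuck-at-1: output 1 ✗
Consistent faults: {N2 stuck-at-1, N3 stuck-at-0, N4 stuck-at-0} — 3 in all.

3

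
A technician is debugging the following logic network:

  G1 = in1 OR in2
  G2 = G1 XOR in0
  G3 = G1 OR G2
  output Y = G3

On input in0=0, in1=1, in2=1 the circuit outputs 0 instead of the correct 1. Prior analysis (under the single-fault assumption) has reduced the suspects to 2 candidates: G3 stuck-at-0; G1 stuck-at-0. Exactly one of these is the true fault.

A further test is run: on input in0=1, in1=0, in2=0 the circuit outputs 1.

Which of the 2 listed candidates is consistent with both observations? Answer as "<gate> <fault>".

Evaluate each candidate on input in0=1, in1=0, in2=0:
  G3 stuck-at-0: G1=0, G2=1, G3=0 [stuck-at-0] → 0 — eliminated
  G1 stuck-at-0: G1=0 [stuck-at-0], G2=1, G3=1 → 1 — matches
Only G1 stuck-at-0 reproduces the observed 1.

G1 stuck-at-0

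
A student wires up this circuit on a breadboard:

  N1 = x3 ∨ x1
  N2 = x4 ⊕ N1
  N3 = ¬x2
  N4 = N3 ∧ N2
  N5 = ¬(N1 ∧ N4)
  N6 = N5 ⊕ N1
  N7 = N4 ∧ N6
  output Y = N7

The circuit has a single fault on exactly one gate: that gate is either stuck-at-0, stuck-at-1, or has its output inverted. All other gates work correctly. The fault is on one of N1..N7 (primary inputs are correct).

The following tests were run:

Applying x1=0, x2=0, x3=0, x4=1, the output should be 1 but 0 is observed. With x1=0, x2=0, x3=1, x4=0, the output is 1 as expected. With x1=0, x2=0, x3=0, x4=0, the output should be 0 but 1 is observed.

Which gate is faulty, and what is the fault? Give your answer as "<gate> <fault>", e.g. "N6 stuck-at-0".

Fault-free values for test 1 (x1=0, x2=0, x3=0, x4=1): N1=0, N2=1, N3=1, N4=1, N5=1, N6=1, N7=1, giving Y=1. Observed 0.
Test 1: faults giving observed 0 are {N1 stuck-at-1, N1 inverted output, N2 stuck-at-0, N2 inverted output, N3 stuck-at-0, N3 inverted output, N4 stuck-at-0, N4 inverted output, N5 stuck-at-0, N5 inverted output, N6 stuck-at-0, N6 inverted output, N7 stuck-at-0, N7 inverted output}.
Test 2 (x1=0, x2=0, x3=1, x4=0): fault-free N1=1, N2=1, N3=1, N4=1, N5=0, N6=1, N7=1 → 1; observed 1. Eliminates N1 inverted output, N2 stuck-at-0, N2 inverted output, N3 stuck-at-0, N3 inverted output, N4 stuck-at-0, N4 inverted output, N5 inverted output, N6 stuck-at-0, N6 inverted output, N7 stuck-at-0, N7 inverted output.
Test 3 (x1=0, x2=0, x3=0, x4=0): fault-free N1=0, N2=0, N3=1, N4=0, N5=1, N6=1, N7=0 → 0; observed 1. Eliminates N5 stuck-at-0.
Only N1 stuck-at-1 is consistent with every test.

N1 stuck-at-1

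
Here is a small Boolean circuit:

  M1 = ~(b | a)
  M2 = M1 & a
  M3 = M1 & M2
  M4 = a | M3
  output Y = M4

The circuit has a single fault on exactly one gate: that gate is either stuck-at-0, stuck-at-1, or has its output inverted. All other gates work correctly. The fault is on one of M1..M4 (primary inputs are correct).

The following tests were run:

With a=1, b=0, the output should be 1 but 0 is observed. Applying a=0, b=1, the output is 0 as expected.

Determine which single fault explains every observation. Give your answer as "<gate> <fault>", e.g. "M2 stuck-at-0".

M4 stuck-at-0

Fault-free values for test 1 (a=1, b=0): M1=0, M2=0, M3=0, M4=1, giving Y=1. Observed 0.
Test 1: faults giving observed 0 are {M4 stuck-at-0, M4 inverted output}.
Test 2 (a=0, b=1): fault-free M1=0, M2=0, M3=0, M4=0 → 0; observed 0. Eliminates M4 inverted output.
Only M4 stuck-at-0 is consistent with every test.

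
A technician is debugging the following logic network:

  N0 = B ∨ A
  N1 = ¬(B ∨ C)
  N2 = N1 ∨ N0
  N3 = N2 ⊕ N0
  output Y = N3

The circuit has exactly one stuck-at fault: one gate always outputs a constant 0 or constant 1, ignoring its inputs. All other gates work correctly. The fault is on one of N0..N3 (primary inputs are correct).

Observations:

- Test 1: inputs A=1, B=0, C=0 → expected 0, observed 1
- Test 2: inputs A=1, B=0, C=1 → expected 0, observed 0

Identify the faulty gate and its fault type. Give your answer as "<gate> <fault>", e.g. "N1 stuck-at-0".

Fault-free values for test 1 (A=1, B=0, C=0): N0=1, N1=1, N2=1, N3=0, giving Y=0. Observed 1.
Test 1: faults giving observed 1 are {N0 stuck-at-0, N2 stuck-at-0, N3 stuck-at-1}.
Test 2 (A=1, B=0, C=1): fault-free N0=1, N1=0, N2=1, N3=0 → 0; observed 0. Eliminates N2 stuck-at-0, N3 stuck-at-1.
Only N0 stuck-at-0 is consistent with every test.

N0 stuck-at-0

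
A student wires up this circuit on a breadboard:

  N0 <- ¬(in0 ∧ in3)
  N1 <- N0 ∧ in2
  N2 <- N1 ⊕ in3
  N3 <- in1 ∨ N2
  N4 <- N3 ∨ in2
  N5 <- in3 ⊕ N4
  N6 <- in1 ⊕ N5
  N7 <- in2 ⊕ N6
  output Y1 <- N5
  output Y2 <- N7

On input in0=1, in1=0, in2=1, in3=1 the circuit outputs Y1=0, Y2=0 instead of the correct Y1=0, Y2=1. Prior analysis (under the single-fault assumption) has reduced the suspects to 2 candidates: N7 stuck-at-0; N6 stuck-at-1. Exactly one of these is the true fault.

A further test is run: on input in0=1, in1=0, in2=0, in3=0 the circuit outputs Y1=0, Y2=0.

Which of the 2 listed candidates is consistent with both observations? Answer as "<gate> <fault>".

Evaluate each candidate on input in0=1, in1=0, in2=0, in3=0:
  N7 stuck-at-0: N0=1, N1=0, N2=0, N3=0, N4=0, N5=0, N6=0, N7=0 [stuck-at-0] → Y1=0, Y2=0 — matches
  N6 stuck-at-1: N0=1, N1=0, N2=0, N3=0, N4=0, N5=0, N6=1 [stuck-at-1], N7=1 → Y1=0, Y2=1 — eliminated
Only N7 stuck-at-0 reproduces the observed Y1=0, Y2=0.

N7 stuck-at-0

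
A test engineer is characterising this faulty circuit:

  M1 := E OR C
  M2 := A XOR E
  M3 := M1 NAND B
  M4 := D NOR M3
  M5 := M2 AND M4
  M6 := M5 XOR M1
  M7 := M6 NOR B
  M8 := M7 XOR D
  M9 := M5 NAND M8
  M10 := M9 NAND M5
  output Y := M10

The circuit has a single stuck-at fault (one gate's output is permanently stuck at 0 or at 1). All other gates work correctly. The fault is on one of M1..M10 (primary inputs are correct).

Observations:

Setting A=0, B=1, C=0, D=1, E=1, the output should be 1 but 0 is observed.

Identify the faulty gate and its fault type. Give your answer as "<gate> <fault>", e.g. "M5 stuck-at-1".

M10 stuck-at-0

Fault-free values for test 1 (A=0, B=1, C=0, D=1, E=1): M1=1, M2=1, M3=0, M4=0, M5=0, M6=1, M7=0, M8=1, M9=1, M10=1, giving Y=1. Observed 0.
Test 1: faults giving observed 0 are {M10 stuck-at-0}.
Only M10 stuck-at-0 is consistent with every test.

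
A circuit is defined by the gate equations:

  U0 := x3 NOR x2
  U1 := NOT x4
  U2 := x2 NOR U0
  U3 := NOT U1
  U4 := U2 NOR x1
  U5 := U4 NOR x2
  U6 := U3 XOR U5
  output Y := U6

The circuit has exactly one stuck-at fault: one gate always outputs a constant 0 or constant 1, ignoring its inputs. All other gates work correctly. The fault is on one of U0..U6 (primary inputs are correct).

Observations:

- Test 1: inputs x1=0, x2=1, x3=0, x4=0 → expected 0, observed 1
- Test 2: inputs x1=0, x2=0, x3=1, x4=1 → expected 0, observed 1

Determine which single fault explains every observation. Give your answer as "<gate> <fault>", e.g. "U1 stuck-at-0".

Fault-free values for test 1 (x1=0, x2=1, x3=0, x4=0): U0=0, U1=1, U2=0, U3=0, U4=1, U5=0, U6=0, giving Y=0. Observed 1.
Test 1: faults giving observed 1 are {U1 stuck-at-0, U3 stuck-at-1, U5 stuck-at-1, U6 stuck-at-1}.
Test 2 (x1=0, x2=0, x3=1, x4=1): fault-free U0=0, U1=0, U2=1, U3=1, U4=0, U5=1, U6=0 → 0; observed 1. Eliminates U1 stuck-at-0, U3 stuck-at-1, U5 stuck-at-1.
Only U6 stuck-at-1 is consistent with every test.

U6 stuck-at-1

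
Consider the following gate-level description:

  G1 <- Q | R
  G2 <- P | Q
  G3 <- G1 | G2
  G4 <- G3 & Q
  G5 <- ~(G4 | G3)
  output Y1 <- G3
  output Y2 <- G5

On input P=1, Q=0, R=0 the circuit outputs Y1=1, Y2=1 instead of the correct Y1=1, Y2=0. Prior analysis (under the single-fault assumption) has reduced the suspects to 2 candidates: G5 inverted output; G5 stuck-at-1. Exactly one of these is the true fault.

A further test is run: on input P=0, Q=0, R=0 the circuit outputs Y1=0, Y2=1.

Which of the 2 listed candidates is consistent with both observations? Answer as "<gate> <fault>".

Evaluate each candidate on input P=0, Q=0, R=0:
  G5 inverted output: G1=0, G2=0, G3=0, G4=0, G5=0 [inverted output] → Y1=0, Y2=0 — eliminated
  G5 stuck-at-1: G1=0, G2=0, G3=0, G4=0, G5=1 [stuck-at-1] → Y1=0, Y2=1 — matches
Only G5 stuck-at-1 reproduces the observed Y1=0, Y2=1.

G5 stuck-at-1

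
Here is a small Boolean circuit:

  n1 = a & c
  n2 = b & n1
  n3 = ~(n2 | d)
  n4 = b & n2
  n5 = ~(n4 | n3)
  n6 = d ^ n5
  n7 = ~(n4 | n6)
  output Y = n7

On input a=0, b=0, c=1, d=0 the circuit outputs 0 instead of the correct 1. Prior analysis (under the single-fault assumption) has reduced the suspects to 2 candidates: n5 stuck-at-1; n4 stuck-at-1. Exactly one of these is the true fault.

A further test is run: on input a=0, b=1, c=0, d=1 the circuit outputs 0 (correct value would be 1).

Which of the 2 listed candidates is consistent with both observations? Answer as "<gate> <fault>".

n4 stuck-at-1

Evaluate each candidate on input a=0, b=1, c=0, d=1:
  n5 stuck-at-1: n1=0, n2=0, n3=0, n4=0, n5=1 [stuck-at-1], n6=0, n7=1 → 1 — eliminated
  n4 stuck-at-1: n1=0, n2=0, n3=0, n4=1 [stuck-at-1], n5=0, n6=1, n7=0 → 0 — matches
Only n4 stuck-at-1 reproduces the observed 0.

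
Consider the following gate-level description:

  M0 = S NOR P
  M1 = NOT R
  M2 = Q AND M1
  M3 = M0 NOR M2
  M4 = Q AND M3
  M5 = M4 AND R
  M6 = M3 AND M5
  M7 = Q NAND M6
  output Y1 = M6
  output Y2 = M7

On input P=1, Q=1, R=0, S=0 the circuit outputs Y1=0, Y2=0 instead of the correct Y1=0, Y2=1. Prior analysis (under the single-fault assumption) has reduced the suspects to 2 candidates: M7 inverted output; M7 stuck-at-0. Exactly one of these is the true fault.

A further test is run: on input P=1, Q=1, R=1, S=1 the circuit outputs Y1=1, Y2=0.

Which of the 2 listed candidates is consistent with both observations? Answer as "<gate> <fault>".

Evaluate each candidate on input P=1, Q=1, R=1, S=1:
  M7 inverted output: M0=0, M1=0, M2=0, M3=1, M4=1, M5=1, M6=1, M7=1 [inverted output] → Y1=1, Y2=1 — eliminated
  M7 stuck-at-0: M0=0, M1=0, M2=0, M3=1, M4=1, M5=1, M6=1, M7=0 [stuck-at-0] → Y1=1, Y2=0 — matches
Only M7 stuck-at-0 reproduces the observed Y1=1, Y2=0.

M7 stuck-at-0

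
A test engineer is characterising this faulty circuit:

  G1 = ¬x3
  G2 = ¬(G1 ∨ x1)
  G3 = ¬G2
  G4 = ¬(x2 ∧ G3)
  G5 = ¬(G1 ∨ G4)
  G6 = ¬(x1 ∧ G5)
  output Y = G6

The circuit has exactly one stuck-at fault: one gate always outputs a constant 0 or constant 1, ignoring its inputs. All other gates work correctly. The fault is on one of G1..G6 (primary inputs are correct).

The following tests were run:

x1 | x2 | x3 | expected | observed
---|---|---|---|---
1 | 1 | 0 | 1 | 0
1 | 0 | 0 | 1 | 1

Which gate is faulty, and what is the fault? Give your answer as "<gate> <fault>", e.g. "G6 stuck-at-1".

Fault-free values for test 1 (x1=1, x2=1, x3=0): G1=1, G2=0, G3=1, G4=0, G5=0, G6=1, giving Y=1. Observed 0.
Test 1: faults giving observed 0 are {G1 stuck-at-0, G5 stuck-at-1, G6 stuck-at-0}.
Test 2 (x1=1, x2=0, x3=0): fault-free G1=1, G2=0, G3=1, G4=1, G5=0, G6=1 → 1; observed 1. Eliminates G5 stuck-at-1, G6 stuck-at-0.
Only G1 stuck-at-0 is consistent with every test.

G1 stuck-at-0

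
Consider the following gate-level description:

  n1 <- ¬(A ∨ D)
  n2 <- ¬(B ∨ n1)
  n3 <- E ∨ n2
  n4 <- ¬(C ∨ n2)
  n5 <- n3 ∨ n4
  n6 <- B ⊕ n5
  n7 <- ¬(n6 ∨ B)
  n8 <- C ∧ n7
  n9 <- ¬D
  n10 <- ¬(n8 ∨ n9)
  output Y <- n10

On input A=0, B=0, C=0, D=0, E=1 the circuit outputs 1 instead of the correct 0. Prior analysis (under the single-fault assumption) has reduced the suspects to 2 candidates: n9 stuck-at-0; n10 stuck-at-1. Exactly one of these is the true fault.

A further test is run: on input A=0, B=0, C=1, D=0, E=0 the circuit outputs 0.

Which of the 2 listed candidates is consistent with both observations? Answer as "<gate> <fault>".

n9 stuck-at-0

Evaluate each candidate on input A=0, B=0, C=1, D=0, E=0:
  n9 stuck-at-0: n1=1, n2=0, n3=0, n4=0, n5=0, n6=0, n7=1, n8=1, n9=0 [stuck-at-0], n10=0 → 0 — matches
  n10 stuck-at-1: n1=1, n2=0, n3=0, n4=0, n5=0, n6=0, n7=1, n8=1, n9=1, n10=1 [stuck-at-1] → 1 — eliminated
Only n9 stuck-at-0 reproduces the observed 0.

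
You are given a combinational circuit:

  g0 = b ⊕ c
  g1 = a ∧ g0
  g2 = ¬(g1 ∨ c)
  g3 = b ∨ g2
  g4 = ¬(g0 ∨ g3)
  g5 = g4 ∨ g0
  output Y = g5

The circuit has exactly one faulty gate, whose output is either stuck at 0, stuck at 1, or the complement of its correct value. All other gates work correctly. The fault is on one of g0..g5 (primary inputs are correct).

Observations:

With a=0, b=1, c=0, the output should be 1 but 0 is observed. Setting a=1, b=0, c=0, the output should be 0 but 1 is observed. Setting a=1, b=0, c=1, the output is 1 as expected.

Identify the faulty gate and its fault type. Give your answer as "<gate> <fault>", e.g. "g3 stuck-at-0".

Fault-free values for test 1 (a=0, b=1, c=0): g0=1, g1=0, g2=1, g3=1, g4=0, g5=1, giving Y=1. Observed 0.
Test 1: faults giving observed 0 are {g0 stuck-at-0, g0 inverted output, g5 stuck-at-0, g5 inverted output}.
Test 2 (a=1, b=0, c=0): fault-free g0=0, g1=0, g2=1, g3=1, g4=0, g5=0 → 0; observed 1. Eliminates g0 stuck-at-0, g5 stuck-at-0.
Test 3 (a=1, b=0, c=1): fault-free g0=1, g1=1, g2=0, g3=0, g4=0, g5=1 → 1; observed 1. Eliminates g5 inverted output.
Only g0 inverted output is consistent with every test.

g0 inverted output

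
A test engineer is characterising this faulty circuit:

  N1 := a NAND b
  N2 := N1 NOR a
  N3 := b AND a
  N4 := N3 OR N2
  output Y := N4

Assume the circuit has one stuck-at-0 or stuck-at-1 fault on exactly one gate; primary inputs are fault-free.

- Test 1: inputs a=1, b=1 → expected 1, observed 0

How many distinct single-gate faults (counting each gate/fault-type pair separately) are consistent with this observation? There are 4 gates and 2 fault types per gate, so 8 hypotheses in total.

2

Fault-free: N1=0, N2=0, N3=1, N4=1 → 1. Observed 0.
  N1 stuck-at-0: output 1 ✗
  N1 stuck-at-1: output 1 ✗
  N2 stuck-at-0: output 1 ✗
  N2 stuck-at-1: output 1 ✗
  N3 stuck-at-0: output 0 ✓
  N3 stuck-at-1: output 1 ✗
  N4 stuck-at-0: output 0 ✓
  N4 stuck-at-1: output 1 ✗
Consistent faults: {N3 stuck-at-0, N4 stuck-at-0} — 2 in all.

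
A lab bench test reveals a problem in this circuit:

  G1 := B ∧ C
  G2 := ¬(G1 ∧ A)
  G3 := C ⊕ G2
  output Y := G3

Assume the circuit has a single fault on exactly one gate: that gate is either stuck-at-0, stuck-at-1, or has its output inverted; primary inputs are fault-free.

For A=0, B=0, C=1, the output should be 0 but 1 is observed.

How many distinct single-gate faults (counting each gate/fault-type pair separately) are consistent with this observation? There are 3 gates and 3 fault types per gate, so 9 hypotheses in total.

Fault-free: G1=0, G2=1, G3=0 → 0. Observed 1.
  G1 stuck-at-0: output 0 ✗
  G1 stuck-at-1: output 0 ✗
  G1 inverted output: output 0 ✗
  G2 stuck-at-0: output 1 ✓
  G2 stuck-at-1: output 0 ✗
  G2 inverted output: output 1 ✓
  G3 stuck-at-0: output 0 ✗
  G3 stuck-at-1: output 1 ✓
  G3 inverted output: output 1 ✓
Consistent faults: {G2 stuck-at-0, G2 inverted output, G3 stuck-at-1, G3 inverted output} — 4 in all.

4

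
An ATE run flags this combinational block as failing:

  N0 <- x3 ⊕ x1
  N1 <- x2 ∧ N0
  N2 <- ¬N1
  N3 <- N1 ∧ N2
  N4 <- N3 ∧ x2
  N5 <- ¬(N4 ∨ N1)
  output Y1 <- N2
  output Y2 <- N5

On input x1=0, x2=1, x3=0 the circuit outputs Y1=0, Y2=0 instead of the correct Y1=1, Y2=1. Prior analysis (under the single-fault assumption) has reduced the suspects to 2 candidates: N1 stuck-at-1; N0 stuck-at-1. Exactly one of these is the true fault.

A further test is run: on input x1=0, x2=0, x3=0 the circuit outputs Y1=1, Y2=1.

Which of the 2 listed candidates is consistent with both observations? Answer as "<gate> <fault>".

N0 stuck-at-1

Evaluate each candidate on input x1=0, x2=0, x3=0:
  N1 stuck-at-1: N0=0, N1=1 [stuck-at-1], N2=0, N3=0, N4=0, N5=0 → Y1=0, Y2=0 — eliminated
  N0 stuck-at-1: N0=1 [stuck-at-1], N1=0, N2=1, N3=0, N4=0, N5=1 → Y1=1, Y2=1 — matches
Only N0 stuck-at-1 reproduces the observed Y1=1, Y2=1.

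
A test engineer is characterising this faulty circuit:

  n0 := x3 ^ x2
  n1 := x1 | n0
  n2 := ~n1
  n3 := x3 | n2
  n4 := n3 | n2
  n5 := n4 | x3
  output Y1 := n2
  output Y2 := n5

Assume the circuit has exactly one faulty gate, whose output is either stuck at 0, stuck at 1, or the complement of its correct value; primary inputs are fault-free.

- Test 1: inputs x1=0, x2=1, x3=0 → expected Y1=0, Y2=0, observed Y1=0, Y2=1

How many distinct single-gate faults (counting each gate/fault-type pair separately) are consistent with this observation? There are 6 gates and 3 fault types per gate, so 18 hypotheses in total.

Fault-free: n0=1, n1=1, n2=0, n3=0, n4=0, n5=0 → Y1=0, Y2=0. Observed Y1=0, Y2=1.
  n0: none of the 3 fault types match ✗
  n1: none of the 3 fault types match ✗
  n2: none of the 3 fault types match ✗
  n3: stuck-at-1, inverted output ✓; others ✗
  n4: stuck-at-1, inverted output ✓; others ✗
  n5: stuck-at-1, inverted output ✓; others ✗
Consistent faults: {n3 stuck-at-1, n3 inverted output, n4 stuck-at-1, n4 inverted output, n5 stuck-at-1, n5 inverted output} — 6 in all.

6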